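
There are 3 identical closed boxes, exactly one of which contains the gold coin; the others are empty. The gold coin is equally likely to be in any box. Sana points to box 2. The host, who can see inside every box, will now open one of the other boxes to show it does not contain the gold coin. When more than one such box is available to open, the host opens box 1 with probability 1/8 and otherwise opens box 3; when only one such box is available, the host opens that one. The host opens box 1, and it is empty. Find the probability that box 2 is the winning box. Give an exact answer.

Apply Bayes' rule, conditioning on where the gold coin actually is.
If it is in box 1 (prior 1/3): the host opened box 1, so this case is ruled out; weight (1/3)·0 = 0.
If it is in box 2 (prior 1/3): box 1 is available, opened with probability 1/8; weight (1/3)·(1/8) = 1/24.
If it is in box 3 (prior 1/3): only box 1 is available, probability 1; weight (1/3)·1 = 1/3.
The weights sum to 3/8.
So P(the gold coin in box 2 | the host opened box 1) = (1/24) / (3/8) = 1/9.

1/9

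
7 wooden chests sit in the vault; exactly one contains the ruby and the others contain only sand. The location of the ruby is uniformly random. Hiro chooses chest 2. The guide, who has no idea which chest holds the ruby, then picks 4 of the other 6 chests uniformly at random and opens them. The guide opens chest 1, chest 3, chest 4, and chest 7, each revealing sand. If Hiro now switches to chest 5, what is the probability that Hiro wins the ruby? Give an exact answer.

Apply Bayes' rule, conditioning on where the ruby actually is.
If it is in any of chests 1, 3, 4, and 7 (prior 1/7 each): that chest was opened and seen not to hold the prize — ruled out; weight (1/7)·0 = 0 each.
If it is in any of chests 2, 5, and 6 (prior 1/7 each): the guide picks exactly this set with probability 1/15 regardless, and none is the prize; weight (1/7)·(1/15) = 1/105 each.
The weights sum to 1/35.
So P(the ruby in chest 5 | the guide opened chest 1, chest 3, chest 4, and chest 7) = (1/105) / (1/35) = 1/3.

1/3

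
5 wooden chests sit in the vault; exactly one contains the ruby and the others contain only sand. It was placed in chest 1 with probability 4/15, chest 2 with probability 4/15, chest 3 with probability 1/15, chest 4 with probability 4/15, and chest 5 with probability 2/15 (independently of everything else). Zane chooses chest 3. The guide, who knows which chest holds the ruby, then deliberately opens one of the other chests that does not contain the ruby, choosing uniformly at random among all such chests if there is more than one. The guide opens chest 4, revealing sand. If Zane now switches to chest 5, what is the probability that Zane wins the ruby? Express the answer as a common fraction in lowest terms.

8/43

Consider each possible location of the ruby in turn.
If it is in either of chests 1 and 2 (prior 4/15 each): the guide has 3 equally likely choices, so probability 1/3; weight (4/15)·(1/3) = 4/45 each.
If it is in chest 3 (prior 1/15): the guide has 4 equally likely choices, so probability 1/4; weight (1/15)·(1/4) = 1/60.
If it is in chest 4 (prior 4/15): the guide opened chest 4, so this case is ruled out; weight (4/15)·0 = 0.
If it is in chest 5 (prior 2/15): the guide has 3 equally likely choices, so probability 1/3; weight (2/15)·(1/3) = 2/45.
The weights sum to 43/180.
So P(the ruby in chest 5 | the guide opened chest 4) = (2/45) / (43/180) = 8/43.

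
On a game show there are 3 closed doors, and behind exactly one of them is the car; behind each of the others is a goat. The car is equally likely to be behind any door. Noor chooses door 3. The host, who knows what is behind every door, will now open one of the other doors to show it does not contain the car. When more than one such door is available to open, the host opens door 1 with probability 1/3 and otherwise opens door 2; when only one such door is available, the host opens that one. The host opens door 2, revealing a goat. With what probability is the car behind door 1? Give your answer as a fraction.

Consider each possible location of the car in turn.
If it is behind door 1 (prior 1/3): only door 2 is available, probability 1; weight (1/3)·1 = 1/3.
If it is behind door 2 (prior 1/3): the host opened door 2, so this case is ruled out; weight (1/3)·0 = 0.
If it is behind door 3 (prior 1/3): door 1 is available but not opened, probability 2/3; weight (1/3)·(2/3) = 2/9.
The weights sum to 5/9.
So P(the car behind door 1 | the host opened door 2) = (1/3) / (5/9) = 3/5.

3/5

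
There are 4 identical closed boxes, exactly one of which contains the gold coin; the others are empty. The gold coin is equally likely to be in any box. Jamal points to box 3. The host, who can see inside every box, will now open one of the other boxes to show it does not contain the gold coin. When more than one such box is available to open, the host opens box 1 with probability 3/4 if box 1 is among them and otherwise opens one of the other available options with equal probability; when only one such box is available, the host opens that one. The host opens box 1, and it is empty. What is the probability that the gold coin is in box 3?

Consider each possible location of the gold coin in turn.
If it is in box 1 (prior 1/4): the host opened box 1, so this case is ruled out; weight (1/4)·0 = 0.
If it is in any of boxes 2, 3, and 4 (prior 1/4 each): box 1 is available, opened with probability 3/4; weight (1/4)·(3/4) = 3/16 each.
The weights sum to 9/16.
So P(the gold coin in box 3 | the host opened box 1) = (3/16) / (9/16) = 1/3.

1/3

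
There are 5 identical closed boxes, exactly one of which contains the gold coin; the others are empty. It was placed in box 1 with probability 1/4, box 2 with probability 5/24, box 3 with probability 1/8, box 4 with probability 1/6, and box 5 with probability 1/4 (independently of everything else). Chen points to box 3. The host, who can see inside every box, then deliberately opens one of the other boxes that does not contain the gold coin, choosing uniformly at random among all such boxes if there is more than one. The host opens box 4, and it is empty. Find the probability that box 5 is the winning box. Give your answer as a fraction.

24/77

Consider each possible location of the gold coin in turn.
If it is in either of boxes 1 and 5 (prior 1/4 each): the host has 3 equally likely choices, so probability 1/3; weight (1/4)·(1/3) = 1/12 each.
If it is in box 2 (prior 5/24): the host has 3 equally likely choices, so probability 1/3; weight (5/24)·(1/3) = 5/72.
If it is in box 3 (prior 1/8): the host has 4 equally likely choices, so probability 1/4; weight (1/8)·(1/4) = 1/32.
If it is in box 4 (prior 1/6): the host opened box 4, so this case is ruled out; weight (1/6)·0 = 0.
The weights sum to 77/288.
So P(the gold coin in box 5 | the host opened box 4) = (1/12) / (77/288) = 24/77.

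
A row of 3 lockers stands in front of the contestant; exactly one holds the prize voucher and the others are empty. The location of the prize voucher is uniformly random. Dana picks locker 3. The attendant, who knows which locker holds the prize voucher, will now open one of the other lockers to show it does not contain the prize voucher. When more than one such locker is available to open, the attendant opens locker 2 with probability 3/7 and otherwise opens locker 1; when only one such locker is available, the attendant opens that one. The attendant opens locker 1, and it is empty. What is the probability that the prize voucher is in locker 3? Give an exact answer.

4/11

Apply Bayes' rule, conditioning on where the prize voucher actually is.
If it is in locker 1 (prior 1/3): the attendant opened locker 1, so this case is ruled out; weight (1/3)·0 = 0.
If it is in locker 2 (prior 1/3): only locker 1 is available, probability 1; weight (1/3)·1 = 1/3.
If it is in locker 3 (prior 1/3): locker 2 is available but not opened, probability 4/7; weight (1/3)·(4/7) = 4/21.
The weights sum to 11/21.
So P(the prize voucher in locker 3 | the attendant opened locker 1) = (4/21) / (11/21) = 4/11.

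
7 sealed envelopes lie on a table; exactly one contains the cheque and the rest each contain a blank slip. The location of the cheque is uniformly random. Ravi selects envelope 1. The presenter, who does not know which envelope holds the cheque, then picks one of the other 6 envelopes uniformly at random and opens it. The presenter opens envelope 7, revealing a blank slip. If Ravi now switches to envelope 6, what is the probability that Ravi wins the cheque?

Because the presenter chose which envelope to open without knowing where the cheque is, the choice is independent of the prize location. Learning that envelope 7 does not hold the cheque simply rules out that one location and leaves the remaining 6 envelopes still equally likely by symmetry.
So P(the cheque in envelope 6) = 1/6.

1/6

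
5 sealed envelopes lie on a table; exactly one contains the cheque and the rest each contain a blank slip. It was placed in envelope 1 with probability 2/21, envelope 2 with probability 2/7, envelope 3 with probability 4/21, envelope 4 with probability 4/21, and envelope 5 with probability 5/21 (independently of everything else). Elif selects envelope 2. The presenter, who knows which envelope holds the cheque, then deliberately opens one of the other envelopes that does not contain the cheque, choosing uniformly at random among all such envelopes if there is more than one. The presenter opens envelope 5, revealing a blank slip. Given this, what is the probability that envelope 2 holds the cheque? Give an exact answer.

Consider each possible location of the cheque in turn.
If it is in envelope 1 (prior 2/21): the presenter has 3 equally likely choices, so probability 1/3; weight (2/21)·(1/3) = 2/63.
If it is in envelope 2 (prior 2/7): the presenter has 4 equally likely choices, so probability 1/4; weight (2/7)·(1/4) = 1/14.
If it is in either of envelopes 3 and 4 (prior 4/21 each): the presenter has 3 equally likely choices, so probability 1/3; weight (4/21)·(1/3) = 4/63 each.
If it is in envelope 5 (prior 5/21): the presenter opened envelope 5, so this case is ruled out; weight (5/21)·0 = 0.
The weights sum to 29/126.
So P(the cheque in envelope 2 | the presenter opened envelope 5) = (1/14) / (29/126) = 9/29.

9/29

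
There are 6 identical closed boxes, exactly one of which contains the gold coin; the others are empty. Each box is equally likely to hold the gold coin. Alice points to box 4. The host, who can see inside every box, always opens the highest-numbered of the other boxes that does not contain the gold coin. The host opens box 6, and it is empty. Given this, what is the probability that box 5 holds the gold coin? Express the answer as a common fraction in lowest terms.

1/5

Apply Bayes' rule, conditioning on where the gold coin actually is.
If it is in any of boxes 1, 2, 3, 4, and 5 (prior 1/6 each): box 6 is the highest-numbered option available, probability 1; weight (1/6)·1 = 1/6 each.
If it is in box 6 (prior 1/6): the host opened box 6, so this case is ruled out; weight (1/6)·0 = 0.
The weights sum to 5/6.
So P(the gold coin in box 5 | the host opened box 6) = (1/6) / (5/6) = 1/5.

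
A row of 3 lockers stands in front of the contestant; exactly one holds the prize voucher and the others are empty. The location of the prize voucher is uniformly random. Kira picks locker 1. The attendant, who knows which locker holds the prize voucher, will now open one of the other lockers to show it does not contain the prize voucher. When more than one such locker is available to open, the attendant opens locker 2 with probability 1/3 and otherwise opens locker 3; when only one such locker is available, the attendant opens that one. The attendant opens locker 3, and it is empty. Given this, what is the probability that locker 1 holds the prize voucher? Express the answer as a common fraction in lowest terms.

2/5

Apply Bayes' rule, conditioning on where the prize voucher actually is.
If it is in locker 1 (prior 1/3): locker 2 is available but not opened, probability 2/3; weight (1/3)·(2/3) = 2/9.
If it is in locker 2 (prior 1/3): only locker 3 is available, probability 1; weight (1/3)·1 = 1/3.
If it is in locker 3 (prior 1/3): the attendant opened locker 3, so this case is ruled out; weight (1/3)·0 = 0.
The weights sum to 5/9.
So P(the prize voucher in locker 1 | the attendant opened locker 3) = (2/9) / (5/9) = 2/5.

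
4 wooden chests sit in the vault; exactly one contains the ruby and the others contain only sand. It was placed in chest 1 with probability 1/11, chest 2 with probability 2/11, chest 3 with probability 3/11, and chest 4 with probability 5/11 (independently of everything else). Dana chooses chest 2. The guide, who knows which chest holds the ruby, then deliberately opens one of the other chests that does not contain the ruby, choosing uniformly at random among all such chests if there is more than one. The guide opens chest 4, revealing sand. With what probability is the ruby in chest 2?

Apply Bayes' rule, conditioning on where the ruby actually is.
If it is in chest 1 (prior 1/11): the guide has 2 equally likely choices, so probability 1/2; weight (1/11)·(1/2) = 1/22.
If it is in chest 2 (prior 2/11): the guide has 3 equally likely choices, so probability 1/3; weight (2/11)·(1/3) = 2/33.
If it is in chest 3 (prior 3/11): the guide has 2 equally likely choices, so probability 1/2; weight (3/11)·(1/2) = 3/22.
If it is in chest 4 (prior 5/11): the guide opened chest 4, so this case is ruled out; weight (5/11)·0 = 0.
The weights sum to 8/33.
So P(the ruby in chest 2 | the guide opened chest 4) = (2/33) / (8/33) = 1/4.

1/4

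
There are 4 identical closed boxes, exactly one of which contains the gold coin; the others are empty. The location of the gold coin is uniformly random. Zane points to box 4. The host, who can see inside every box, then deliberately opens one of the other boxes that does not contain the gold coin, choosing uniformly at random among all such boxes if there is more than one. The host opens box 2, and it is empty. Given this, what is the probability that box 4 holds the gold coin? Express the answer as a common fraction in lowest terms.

Apply Bayes' rule, conditioning on where the gold coin actually is.
If it is in either of boxes 1 and 3 (prior 1/4 each): the host has 2 equally likely choices, so probability 1/2; weight (1/4)·(1/2) = 1/8 each.
If it is in box 2 (prior 1/4): the host opened box 2, so this case is ruled out; weight (1/4)·0 = 0.
If it is in box 4 (prior 1/4): the host has 3 equally likely choices, so probability 1/3; weight (1/4)·(1/3) = 1/12.
The weights sum to 1/3.
So P(the gold coin in box 4 | the host opened box 2) = (1/12) / (1/3) = 1/4.

1/4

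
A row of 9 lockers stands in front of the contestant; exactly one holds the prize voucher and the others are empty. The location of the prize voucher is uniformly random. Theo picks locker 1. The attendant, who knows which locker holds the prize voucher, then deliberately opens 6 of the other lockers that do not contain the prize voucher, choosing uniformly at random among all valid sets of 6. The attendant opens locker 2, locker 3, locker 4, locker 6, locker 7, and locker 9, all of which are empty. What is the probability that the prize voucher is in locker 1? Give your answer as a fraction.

1/9

Consider each possible location of the prize voucher in turn.
If it is in locker 1 (prior 1/9): the attendant has 28 equally likely choices, so probability 1/28; weight (1/9)·(1/28) = 1/252.
If it is in any of lockers 2, 3, 4, 6, 7, and 9 (prior 1/9 each): that locker was opened and seen not to hold the prize — ruled out; weight (1/9)·0 = 0 each.
If it is in either of lockers 5 and 8 (prior 1/9 each): the attendant has 7 equally likely choices, so probability 1/7; weight (1/9)·(1/7) = 1/63 each.
The weights sum to 1/28.
So P(the prize voucher in locker 1 | the attendant opened locker 2, locker 3, locker 4, locker 6, locker 7, and locker 9) = (1/252) / (1/28) = 1/9.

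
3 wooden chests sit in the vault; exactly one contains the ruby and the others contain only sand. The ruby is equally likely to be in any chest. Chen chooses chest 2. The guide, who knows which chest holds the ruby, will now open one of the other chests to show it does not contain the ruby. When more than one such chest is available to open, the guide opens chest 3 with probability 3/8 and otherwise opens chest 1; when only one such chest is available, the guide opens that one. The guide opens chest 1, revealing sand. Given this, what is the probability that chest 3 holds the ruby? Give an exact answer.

8/13

Consider each possible location of the ruby in turn.
If it is in chest 1 (prior 1/3): the guide opened chest 1, so this case is ruled out; weight (1/3)·0 = 0.
If it is in chest 2 (prior 1/3): chest 3 is available but not opened, probability 5/8; weight (1/3)·(5/8) = 5/24.
If it is in chest 3 (prior 1/3): only chest 1 is available, probability 1; weight (1/3)·1 = 1/3.
The weights sum to 13/24.
So P(the ruby in chest 3 | the guide opened chest 1) = (1/3) / (13/24) = 8/13.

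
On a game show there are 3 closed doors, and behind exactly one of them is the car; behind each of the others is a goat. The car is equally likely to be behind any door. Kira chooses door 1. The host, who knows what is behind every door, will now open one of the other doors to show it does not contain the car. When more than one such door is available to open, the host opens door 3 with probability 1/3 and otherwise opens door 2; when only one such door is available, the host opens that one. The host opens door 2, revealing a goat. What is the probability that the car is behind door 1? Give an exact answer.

2/5

Apply Bayes' rule, conditioning on where the car actually is.
If it is behind door 1 (prior 1/3): door 3 is available but not opened, probability 2/3; weight (1/3)·(2/3) = 2/9.
If it is behind door 2 (prior 1/3): the host opened door 2, so this case is ruled out; weight (1/3)·0 = 0.
If it is behind door 3 (prior 1/3): only door 2 is available, probability 1; weight (1/3)·1 = 1/3.
The weights sum to 5/9.
So P(the car behind door 1 | the host opened door 2) = (2/9) / (5/9) = 2/5.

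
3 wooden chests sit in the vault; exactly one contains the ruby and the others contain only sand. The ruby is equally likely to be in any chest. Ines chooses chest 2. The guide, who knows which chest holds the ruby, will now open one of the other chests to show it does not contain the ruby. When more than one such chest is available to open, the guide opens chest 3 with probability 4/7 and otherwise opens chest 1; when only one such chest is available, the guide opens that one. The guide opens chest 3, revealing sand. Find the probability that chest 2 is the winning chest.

4/11

Consider each possible location of the ruby in turn.
If it is in chest 1 (prior 1/3): only chest 3 is available, probability 1; weight (1/3)·1 = 1/3.
If it is in chest 2 (prior 1/3): chest 3 is available, opened with probability 4/7; weight (1/3)·(4/7) = 4/21.
If it is in chest 3 (prior 1/3): the guide opened chest 3, so this case is ruled out; weight (1/3)·0 = 0.
The weights sum to 11/21.
So P(the ruby in chest 2 | the guide opened chest 3) = (4/21) / (11/21) = 4/11.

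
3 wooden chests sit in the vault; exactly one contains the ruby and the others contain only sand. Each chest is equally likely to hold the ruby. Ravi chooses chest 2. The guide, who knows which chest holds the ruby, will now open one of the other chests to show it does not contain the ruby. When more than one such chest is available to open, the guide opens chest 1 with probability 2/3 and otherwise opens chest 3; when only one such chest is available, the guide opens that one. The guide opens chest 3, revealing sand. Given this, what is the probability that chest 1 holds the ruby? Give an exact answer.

Apply Bayes' rule, conditioning on where the ruby actually is.
If it is in chest 1 (prior 1/3): only chest 3 is available, probability 1; weight (1/3)·1 = 1/3.
If it is in chest 2 (prior 1/3): chest 1 is available but not opened, probability 1/3; weight (1/3)·(1/3) = 1/9.
If it is in chest 3 (prior 1/3): the guide opened chest 3, so this case is ruled out; weight (1/3)·0 = 0.
The weights sum to 4/9.
So P(the ruby in chest 1 | the guide opened chest 3) = (1/3) / (4/9) = 3/4.

3/4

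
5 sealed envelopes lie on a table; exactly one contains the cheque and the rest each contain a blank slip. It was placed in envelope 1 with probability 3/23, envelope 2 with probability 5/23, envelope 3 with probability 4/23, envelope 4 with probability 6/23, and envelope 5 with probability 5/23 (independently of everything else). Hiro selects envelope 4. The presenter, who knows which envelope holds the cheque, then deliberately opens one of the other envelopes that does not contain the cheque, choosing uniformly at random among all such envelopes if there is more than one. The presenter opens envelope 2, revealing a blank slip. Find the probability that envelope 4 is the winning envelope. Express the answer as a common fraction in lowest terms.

3/11

Apply Bayes' rule, conditioning on where the cheque actually is.
If it is in envelope 1 (prior 3/23): the presenter has 3 equally likely choices, so probability 1/3; weight (3/23)·(1/3) = 1/23.
If it is in envelope 2 (prior 5/23): the presenter opened envelope 2, so this case is ruled out; weight (5/23)·0 = 0.
If it is in envelope 3 (prior 4/23): the presenter has 3 equally likely choices, so probability 1/3; weight (4/23)·(1/3) = 4/69.
If it is in envelope 4 (prior 6/23): the presenter has 4 equally likely choices, so probability 1/4; weight (6/23)·(1/4) = 3/46.
If it is in envelope 5 (prior 5/23): the presenter has 3 equally likely choices, so probability 1/3; weight (5/23)·(1/3) = 5/69.
The weights sum to 11/46.
So P(the cheque in envelope 4 | the presenter opened envelope 2) = (3/46) / (11/46) = 3/11.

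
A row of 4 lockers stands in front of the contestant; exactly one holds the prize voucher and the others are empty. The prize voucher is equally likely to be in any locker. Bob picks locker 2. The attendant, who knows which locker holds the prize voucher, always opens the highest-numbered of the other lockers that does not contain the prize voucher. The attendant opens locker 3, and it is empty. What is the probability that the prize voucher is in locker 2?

0

Consider each possible location of the prize voucher in turn.
If it is in either of lockers 1 and 2 (prior 1/4 each): the attendant would have opened locker 4 instead, probability 0; weight (1/4)·0 = 0 each.
If it is in locker 3 (prior 1/4): the attendant opened locker 3, so this case is ruled out; weight (1/4)·0 = 0.
If it is in locker 4 (prior 1/4): locker 3 is the highest-numbered option available, probability 1; weight (1/4)·1 = 1/4.
The weights sum to 1/4.
So P(the prize voucher in locker 2 | the attendant opened locker 3) = 0 / (1/4) = 0.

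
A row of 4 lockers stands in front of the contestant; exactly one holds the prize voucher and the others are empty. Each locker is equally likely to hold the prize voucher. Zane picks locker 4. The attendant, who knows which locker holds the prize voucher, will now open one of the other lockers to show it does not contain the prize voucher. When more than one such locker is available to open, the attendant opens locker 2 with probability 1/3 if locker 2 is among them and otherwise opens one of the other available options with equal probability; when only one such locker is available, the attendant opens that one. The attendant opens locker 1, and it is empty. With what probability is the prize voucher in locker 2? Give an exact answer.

1/3

Condition on the true location of the prize voucher.
If it is in locker 1 (prior 1/4): the attendant opened locker 1, so this case is ruled out; weight (1/4)·0 = 0.
If it is in locker 2 (prior 1/4): locker 2 holds the prize so is unavailable; the attendant chooses uniformly among the 2 others, probability 1/2; weight (1/4)·(1/2) = 1/8.
If it is in locker 3 (prior 1/4): locker 2 is available but not opened, probability 2/3; weight (1/4)·(2/3) = 1/6.
If it is in locker 4 (prior 1/4): locker 2 is available but not opened; locker 1 gets probability (1 − 1/3)/2 = 1/3; weight (1/4)·(1/3) = 1/12.
The weights sum to 3/8.
So P(the prize voucher in locker 2 | the attendant opened locker 1) = (1/8) / (3/8) = 1/3.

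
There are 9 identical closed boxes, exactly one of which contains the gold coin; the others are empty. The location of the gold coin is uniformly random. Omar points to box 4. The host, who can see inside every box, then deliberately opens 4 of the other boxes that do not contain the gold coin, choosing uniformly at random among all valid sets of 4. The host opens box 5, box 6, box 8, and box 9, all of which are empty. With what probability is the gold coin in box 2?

Apply Bayes' rule, conditioning on where the gold coin actually is.
If it is in any of boxes 1, 2, 3, and 7 (prior 1/9 each): the host has 35 equally likely choices, so probability 1/35; weight (1/9)·(1/35) = 1/315 each.
If it is in box 4 (prior 1/9): the host has 70 equally likely choices, so probability 1/70; weight (1/9)·(1/70) = 1/630.
If it is in any of boxes 5, 6, 8, and 9 (prior 1/9 each): that box was opened and seen not to hold the prize — ruled out; weight (1/9)·0 = 0 each.
The weights sum to 1/70.
So P(the gold coin in box 2 | the host opened box 5, box 6, box 8, and box 9) = (1/315) / (1/70) = 2/9.

2/9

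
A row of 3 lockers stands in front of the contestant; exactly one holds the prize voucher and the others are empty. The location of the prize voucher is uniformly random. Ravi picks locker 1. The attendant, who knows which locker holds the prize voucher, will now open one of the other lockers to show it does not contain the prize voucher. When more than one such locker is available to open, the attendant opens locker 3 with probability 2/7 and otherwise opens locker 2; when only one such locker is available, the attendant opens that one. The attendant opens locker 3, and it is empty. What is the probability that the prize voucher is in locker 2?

7/9

Consider each possible location of the prize voucher in turn.
If it is in locker 1 (prior 1/3): locker 3 is available, opened with probability 2/7; weight (1/3)·(2/7) = 2/21.
If it is in locker 2 (prior 1/3): only locker 3 is available, probability 1; weight (1/3)·1 = 1/3.
If it is in locker 3 (prior 1/3): the attendant opened locker 3, so this case is ruled out; weight (1/3)·0 = 0.
The weights sum to 3/7.
So P(the prize voucher in locker 2 | the attendant opened locker 3) = (1/3) / (3/7) = 7/9.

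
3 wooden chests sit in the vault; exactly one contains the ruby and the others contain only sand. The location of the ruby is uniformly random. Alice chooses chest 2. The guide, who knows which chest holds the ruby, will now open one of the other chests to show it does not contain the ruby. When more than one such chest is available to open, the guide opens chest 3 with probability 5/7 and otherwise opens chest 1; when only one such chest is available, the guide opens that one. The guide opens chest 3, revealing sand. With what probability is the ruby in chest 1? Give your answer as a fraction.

7/12

Apply Bayes' rule, conditioning on where the ruby actually is.
If it is in chest 1 (prior 1/3): only chest 3 is available, probability 1; weight (1/3)·1 = 1/3.
If it is in chest 2 (prior 1/3): chest 3 is available, opened with probability 5/7; weight (1/3)·(5/7) = 5/21.
If it is in chest 3 (prior 1/3): the guide opened chest 3, so this case is ruled out; weight (1/3)·0 = 0.
The weights sum to 4/7.
So P(the ruby in chest 1 | the guide opened chest 3) = (1/3) / (4/7) = 7/12.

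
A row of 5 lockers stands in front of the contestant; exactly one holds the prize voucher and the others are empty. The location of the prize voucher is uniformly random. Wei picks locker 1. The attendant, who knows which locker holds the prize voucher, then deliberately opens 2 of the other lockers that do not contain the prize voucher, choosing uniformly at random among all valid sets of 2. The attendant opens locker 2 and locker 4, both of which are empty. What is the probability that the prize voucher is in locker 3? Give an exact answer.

Apply Bayes' rule, conditioning on where the prize voucher actually is.
If it is in locker 1 (prior 1/5): the attendant has 6 equally likely choices, so probability 1/6; weight (1/5)·(1/6) = 1/30.
If it is in either of lockers 2 and 4 (prior 1/5 each): that locker was opened and seen not to hold the prize — ruled out; weight (1/5)·0 = 0 each.
If it is in either of lockers 3 and 5 (prior 1/5 each): the attendant has 3 equally likely choices, so probability 1/3; weight (1/5)·(1/3) = 1/15 each.
The weights sum to 1/6.
So P(the prize voucher in locker 3 | the attendant opened locker 2 and locker 4) = (1/15) / (1/6) = 2/5.

2/5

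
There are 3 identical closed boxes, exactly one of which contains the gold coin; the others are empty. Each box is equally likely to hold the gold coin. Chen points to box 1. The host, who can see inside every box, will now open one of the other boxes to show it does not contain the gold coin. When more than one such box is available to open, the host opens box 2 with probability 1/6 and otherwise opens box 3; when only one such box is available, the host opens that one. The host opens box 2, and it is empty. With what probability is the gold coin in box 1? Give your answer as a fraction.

1/7

Condition on the true location of the gold coin.
If it is in box 1 (prior 1/3): box 2 is available, opened with probability 1/6; weight (1/3)·(1/6) = 1/18.
If it is in box 2 (prior 1/3): the host opened box 2, so this case is ruled out; weight (1/3)·0 = 0.
If it is in box 3 (prior 1/3): only box 2 is available, probability 1; weight (1/3)·1 = 1/3.
The weights sum to 7/18.
So P(the gold coin in box 1 | the host opened box 2) = (1/18) / (7/18) = 1/7.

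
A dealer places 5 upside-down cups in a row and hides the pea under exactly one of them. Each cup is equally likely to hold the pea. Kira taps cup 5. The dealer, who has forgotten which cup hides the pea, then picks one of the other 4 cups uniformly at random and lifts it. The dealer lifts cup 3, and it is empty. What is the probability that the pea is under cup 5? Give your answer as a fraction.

1/4

Because the dealer chose which cup to lift without knowing where the pea is, the choice is independent of the prize location. Learning that cup 3 does not hold the pea simply rules out that one location and leaves the remaining 4 cups still equally likely by symmetry.
So P(the pea under cup 5) = 1/4.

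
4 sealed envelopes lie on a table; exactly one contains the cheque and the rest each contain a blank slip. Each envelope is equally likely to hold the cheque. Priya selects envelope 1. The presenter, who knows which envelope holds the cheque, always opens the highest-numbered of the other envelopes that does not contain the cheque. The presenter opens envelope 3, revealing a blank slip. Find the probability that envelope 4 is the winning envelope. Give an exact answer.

Condition on the true location of the cheque.
If it is in either of envelopes 1 and 2 (prior 1/4 each): the presenter would have opened envelope 4 instead, probability 0; weight (1/4)·0 = 0 each.
If it is in envelope 3 (prior 1/4): the presenter opened envelope 3, so this case is ruled out; weight (1/4)·0 = 0.
If it is in envelope 4 (prior 1/4): envelope 3 is the highest-numbered option available, probability 1; weight (1/4)·1 = 1/4.
The weights sum to 1/4.
So P(the cheque in envelope 4 | the presenter opened envelope 3) = (1/4) / (1/4) = 1.

1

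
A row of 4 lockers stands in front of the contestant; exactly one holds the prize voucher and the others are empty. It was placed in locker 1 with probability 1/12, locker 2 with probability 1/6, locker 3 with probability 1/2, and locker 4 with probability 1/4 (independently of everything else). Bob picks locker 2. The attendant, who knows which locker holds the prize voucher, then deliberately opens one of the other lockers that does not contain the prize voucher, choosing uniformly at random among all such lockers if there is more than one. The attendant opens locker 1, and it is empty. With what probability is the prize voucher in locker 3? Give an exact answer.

Apply Bayes' rule, conditioning on where the prize voucher actually is.
If it is in locker 1 (prior 1/12): the attendant opened locker 1, so this case is ruled out; weight (1/12)·0 = 0.
If it is in locker 2 (prior 1/6): the attendant has 3 equally likely choices, so probability 1/3; weight (1/6)·(1/3) = 1/18.
If it is in locker 3 (prior 1/2): the attendant has 2 equally likely choices, so probability 1/2; weight (1/2)·(1/2) = 1/4.
If it is in locker 4 (prior 1/4): the attendant has 2 equally likely choices, so probability 1/2; weight (1/4)·(1/2) = 1/8.
The weights sum to 31/72.
So P(the prize voucher in locker 3 | the attendant opened locker 1) = (1/4) / (31/72) = 18/31.

18/31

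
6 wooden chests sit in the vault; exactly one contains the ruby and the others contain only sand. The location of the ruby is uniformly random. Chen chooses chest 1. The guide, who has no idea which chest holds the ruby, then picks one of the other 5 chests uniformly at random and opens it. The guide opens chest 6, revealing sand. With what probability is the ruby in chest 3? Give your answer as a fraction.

Apply Bayes' rule, conditioning on where the ruby actually is.
If it is in any of chests 1, 2, 3, 4, and 5 (prior 1/6 each): the guide picks chest 6 with probability 1/5 regardless, and it is not the prize; weight (1/6)·(1/5) = 1/30 each.
If it is in chest 6 (prior 1/6): the guide opened chest 6, so this case is ruled out; weight (1/6)·0 = 0.
The weights sum to 1/6.
So P(the ruby in chest 3 | the guide opened chest 6) = (1/30) / (1/6) = 1/5.

1/5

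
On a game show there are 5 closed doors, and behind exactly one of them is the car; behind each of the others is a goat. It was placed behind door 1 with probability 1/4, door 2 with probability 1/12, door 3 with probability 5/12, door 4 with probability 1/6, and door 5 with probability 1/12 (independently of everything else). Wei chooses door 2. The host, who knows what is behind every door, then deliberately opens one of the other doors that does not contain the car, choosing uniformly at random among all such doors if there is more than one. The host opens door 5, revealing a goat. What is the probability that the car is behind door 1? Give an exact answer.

12/43

Apply Bayes' rule, conditioning on where the car actually is.
If it is behind door 1 (prior 1/4): the host has 3 equally likely choices, so probability 1/3; weight (1/4)·(1/3) = 1/12.
If it is behind door 2 (prior 1/12): the host has 4 equally likely choices, so probability 1/4; weight (1/12)·(1/4) = 1/48.
If it is behind door 3 (prior 5/12): the host has 3 equally likely choices, so probability 1/3; weight (5/12)·(1/3) = 5/36.
If it is behind door 4 (prior 1/6): the host has 3 equally likely choices, so probability 1/3; weight (1/6)·(1/3) = 1/18.
If it is behind door 5 (prior 1/12): the host opened door 5, so this case is ruled out; weight (1/12)·0 = 0.
The weights sum to 43/144.
So P(the car behind door 1 | the host opened door 5) = (1/12) / (43/144) = 12/43.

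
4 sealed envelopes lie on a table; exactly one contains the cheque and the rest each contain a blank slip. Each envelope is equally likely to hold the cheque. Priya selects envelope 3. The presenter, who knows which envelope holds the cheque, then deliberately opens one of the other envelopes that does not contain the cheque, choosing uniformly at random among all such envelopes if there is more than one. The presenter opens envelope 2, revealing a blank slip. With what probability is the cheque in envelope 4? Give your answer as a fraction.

Apply Bayes' rule, conditioning on where the cheque actually is.
If it is in either of envelopes 1 and 4 (prior 1/4 each): the presenter has 2 equally likely choices, so probability 1/2; weight (1/4)·(1/2) = 1/8 each.
If it is in envelope 2 (prior 1/4): the presenter opened envelope 2, so this case is ruled out; weight (1/4)·0 = 0.
If it is in envelope 3 (prior 1/4): the presenter has 3 equally likely choices, so probability 1/3; weight (1/4)·(1/3) = 1/12.
The weights sum to 1/3.
So P(the cheque in envelope 4 | the presenter opened envelope 2) = (1/8) / (1/3) = 3/8.

3/8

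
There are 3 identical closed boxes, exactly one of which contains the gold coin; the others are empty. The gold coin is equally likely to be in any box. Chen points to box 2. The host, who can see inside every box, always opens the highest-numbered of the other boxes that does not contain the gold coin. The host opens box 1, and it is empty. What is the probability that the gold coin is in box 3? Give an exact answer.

1

Consider each possible location of the gold coin in turn.
If it is in box 1 (prior 1/3): the host opened box 1, so this case is ruled out; weight (1/3)·0 = 0.
If it is in box 2 (prior 1/3): the host would have opened box 3 instead, probability 0; weight (1/3)·0 = 0.
If it is in box 3 (prior 1/3): box 1 is the highest-numbered option available, probability 1; weight (1/3)·1 = 1/3.
The weights sum to 1/3.
So P(the gold coin in box 3 | the host opened box 1) = (1/3) / (1/3) = 1.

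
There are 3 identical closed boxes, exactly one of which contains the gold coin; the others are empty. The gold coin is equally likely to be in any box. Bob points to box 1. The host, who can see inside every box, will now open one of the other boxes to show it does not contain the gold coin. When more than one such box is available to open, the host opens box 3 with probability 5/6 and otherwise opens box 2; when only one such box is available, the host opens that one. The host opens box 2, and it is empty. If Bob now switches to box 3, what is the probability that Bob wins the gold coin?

6/7

Consider each possible location of the gold coin in turn.
If it is in box 1 (prior 1/3): box 3 is available but not opened, probability 1/6; weight (1/3)·(1/6) = 1/18.
If it is in box 2 (prior 1/3): the host opened box 2, so this case is ruled out; weight (1/3)·0 = 0.
If it is in box 3 (prior 1/3): only box 2 is available, probability 1; weight (1/3)·1 = 1/3.
The weights sum to 7/18.
So P(the gold coin in box 3 | the host opened box 2) = (1/3) / (7/18) = 6/7.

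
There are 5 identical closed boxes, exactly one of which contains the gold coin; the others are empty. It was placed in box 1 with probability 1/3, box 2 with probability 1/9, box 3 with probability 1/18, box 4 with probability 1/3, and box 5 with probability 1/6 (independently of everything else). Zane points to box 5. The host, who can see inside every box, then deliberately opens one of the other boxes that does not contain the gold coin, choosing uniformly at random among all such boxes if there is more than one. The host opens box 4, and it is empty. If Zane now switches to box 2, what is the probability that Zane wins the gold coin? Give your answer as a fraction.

8/45

Apply Bayes' rule, conditioning on where the gold coin actually is.
If it is in box 1 (prior 1/3): the host has 3 equally likely choices, so probability 1/3; weight (1/3)·(1/3) = 1/9.
If it is in box 2 (prior 1/9): the host has 3 equally likely choices, so probability 1/3; weight (1/9)·(1/3) = 1/27.
If it is in box 3 (prior 1/18): the host has 3 equally likely choices, so probability 1/3; weight (1/18)·(1/3) = 1/54.
If it is in box 4 (prior 1/3): the host opened box 4, so this case is ruled out; weight (1/3)·0 = 0.
If it is in box 5 (prior 1/6): the host has 4 equally likely choices, so probability 1/4; weight (1/6)·(1/4) = 1/24.
The weights sum to 5/24.
So P(the gold coin in box 2 | the host opened box 4) = (1/27) / (5/24) = 8/45.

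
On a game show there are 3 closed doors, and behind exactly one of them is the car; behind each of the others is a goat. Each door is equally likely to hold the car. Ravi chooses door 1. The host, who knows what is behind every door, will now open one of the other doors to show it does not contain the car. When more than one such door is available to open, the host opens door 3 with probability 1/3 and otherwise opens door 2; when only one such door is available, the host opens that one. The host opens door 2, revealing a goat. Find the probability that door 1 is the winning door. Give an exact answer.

Consider each possible location of the car in turn.
If it is behind door 1 (prior 1/3): door 3 is available but not opened, probability 2/3; weight (1/3)·(2/3) = 2/9.
If it is behind door 2 (prior 1/3): the host opened door 2, so this case is ruled out; weight (1/3)·0 = 0.
If it is behind door 3 (prior 1/3): only door 2 is available, probability 1; weight (1/3)·1 = 1/3.
The weights sum to 5/9.
So P(the car behind door 1 | the host opened door 2) = (2/9) / (5/9) = 2/5.

2/5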